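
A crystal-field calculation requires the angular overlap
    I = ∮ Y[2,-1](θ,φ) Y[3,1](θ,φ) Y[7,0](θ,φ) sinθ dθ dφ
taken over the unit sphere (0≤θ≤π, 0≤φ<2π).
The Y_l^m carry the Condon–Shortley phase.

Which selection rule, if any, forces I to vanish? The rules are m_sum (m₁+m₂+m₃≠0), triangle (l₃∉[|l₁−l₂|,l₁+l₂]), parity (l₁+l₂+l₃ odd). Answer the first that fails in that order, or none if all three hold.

m₁+m₂+m₃ = -1 + 1 + 0 = 0  ✓
triangle: |2−3|=1 ≤ l₃=7 ≤ 2+3=5  ✗
parity: l₁+l₂+l₃ = 12 is even

triangle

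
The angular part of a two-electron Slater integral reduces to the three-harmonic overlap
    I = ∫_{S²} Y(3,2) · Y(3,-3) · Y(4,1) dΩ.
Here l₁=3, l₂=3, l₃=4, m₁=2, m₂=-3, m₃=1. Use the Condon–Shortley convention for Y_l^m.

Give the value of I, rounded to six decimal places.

Checks pass: Σm=0; 10 even; l₃=4∈[0,6].
(2·3+1)(2·3+1)(2·4+1) = 441
Δ: 2! 4! 4! / 11! → 1/34650
sum: t=0:+1/72 t=1:−1/16 t=2:+1/72 = -5/144
3j²(3 3 4; 0 0 0) = Δ·Π!·Σ² = 2/77  (sign -1)
sum: t=0:+1/288 = 1/288
3j²(3 3 4; 2 -3 1) = Δ·Π!·Σ² = 5/231  (sign -1)
combine: 4πI² = 441·2/77·5/231 = 30/121
take √, sign +1: I = 0.14046335

0.140463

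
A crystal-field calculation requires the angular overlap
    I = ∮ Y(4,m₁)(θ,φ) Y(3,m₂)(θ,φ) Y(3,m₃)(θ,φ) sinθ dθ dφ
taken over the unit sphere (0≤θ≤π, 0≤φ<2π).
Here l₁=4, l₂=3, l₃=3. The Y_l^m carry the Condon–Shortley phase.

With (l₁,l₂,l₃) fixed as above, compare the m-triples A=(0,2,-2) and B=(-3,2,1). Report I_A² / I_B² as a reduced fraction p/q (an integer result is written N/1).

7/2

Shared (l₁,l₂,l₃)=(4,3,3): N and (l;000)² cancel in I_A²/I_B².
A: Δ = 4!·4!·2!/11! = 1/34650; Racah Σ t=3..4: t=3:−1/72 t=4:+1/576 = -7/576; ⇒ 3j(4 3 3; 0 2 -2)² = 7/198, sgn +1
B: Δ = 4!·4!·2!/11! = 1/34650; Racah Σ t=3..4: t=3:−1/288 t=4:+1/144 = 1/288; ⇒ 3j(4 3 3; -3 2 1)² = 1/99, sgn +1
I_A²/I_B² = (7/198)/(1/99) = 7/2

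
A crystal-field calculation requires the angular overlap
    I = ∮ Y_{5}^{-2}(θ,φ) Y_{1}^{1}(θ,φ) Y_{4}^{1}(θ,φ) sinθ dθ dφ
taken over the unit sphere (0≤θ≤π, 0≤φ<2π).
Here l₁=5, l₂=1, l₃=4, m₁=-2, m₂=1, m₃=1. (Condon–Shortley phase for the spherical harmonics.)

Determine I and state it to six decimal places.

Checks pass: Σm=0; 10 even; l₃=4∈[4,6].
(2·5+1)(2·1+1)(2·4+1) = 297
Δ: 2! 8! 0! / 11! → 1/495
sum: t=1:−1/576 = -1/576
3j²(5 1 4; 0 0 0) = Δ·Π!·Σ² = 5/99  (sign -1)
sum: t=2:+1/1440 = 1/1440
3j²(5 1 4; -2 1 1) = Δ·Π!·Σ² = 7/165  (sign -1)
combine: 4πI² = 297·5/99·7/165 = 7/11
take √, sign +1: I = 0.22503380

0.225034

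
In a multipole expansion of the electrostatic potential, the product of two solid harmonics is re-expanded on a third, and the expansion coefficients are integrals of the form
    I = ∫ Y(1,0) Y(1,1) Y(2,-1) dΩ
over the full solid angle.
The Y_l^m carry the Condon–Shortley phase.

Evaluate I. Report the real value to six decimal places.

-0.218510

Rules hold: Σm=0, L=4 even, 0≤2≤2.
N = 3·3·5 = 45
Δ = 0!·2!·2!/5! = 1/30
Racah Σ t=0..0: t=0:+1/1 = 1/1
⇒ 3j(1 1 2; 0 0 0)² = 2/15, sgn +1
Racah Σ t=0..0: t=0:+1/2 = 1/2
⇒ 3j(1 1 2; 0 1 -1)² = 1/10, sgn -1
4πI² = N·(3j₀)²·(3jₘ)² = 3/5
I = -1·√(0.6/4π) = -0.21850969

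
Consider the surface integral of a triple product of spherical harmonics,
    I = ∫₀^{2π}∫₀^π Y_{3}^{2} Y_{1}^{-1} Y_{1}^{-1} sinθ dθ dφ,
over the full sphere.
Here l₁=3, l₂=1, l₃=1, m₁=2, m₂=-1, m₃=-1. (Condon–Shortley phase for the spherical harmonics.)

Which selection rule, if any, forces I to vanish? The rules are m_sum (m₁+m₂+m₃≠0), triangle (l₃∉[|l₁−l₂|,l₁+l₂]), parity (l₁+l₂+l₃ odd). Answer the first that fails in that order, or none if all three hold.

m₁+m₂+m₃ = 2 − 1 − 1 = 0  ✓
triangle: |3−1|=2 ≤ l₃=1 ≤ 3+1=4  ✗
parity: l₁+l₂+l₃ = 5 is odd

triangle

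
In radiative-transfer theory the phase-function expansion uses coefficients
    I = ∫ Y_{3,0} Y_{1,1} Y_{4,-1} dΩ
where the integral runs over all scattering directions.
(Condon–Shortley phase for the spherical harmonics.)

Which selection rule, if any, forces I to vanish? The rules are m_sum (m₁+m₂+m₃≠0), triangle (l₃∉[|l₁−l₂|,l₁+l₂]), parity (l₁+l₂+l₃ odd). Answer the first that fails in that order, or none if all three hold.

none

m₁+m₂+m₃ = 0 + 1 − 1 = 0  ✓
triangle: |3−1|=2 ≤ l₃=4 ≤ 3+1=4  ✓
parity: l₁+l₂+l₃ = 8 is even  ✓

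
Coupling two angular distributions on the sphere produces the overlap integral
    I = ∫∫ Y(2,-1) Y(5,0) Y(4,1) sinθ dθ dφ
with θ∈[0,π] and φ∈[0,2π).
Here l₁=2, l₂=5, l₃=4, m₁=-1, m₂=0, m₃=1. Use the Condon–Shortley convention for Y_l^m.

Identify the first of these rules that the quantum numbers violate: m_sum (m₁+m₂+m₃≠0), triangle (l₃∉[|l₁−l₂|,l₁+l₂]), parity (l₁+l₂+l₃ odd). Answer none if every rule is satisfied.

azimuthal sum: -1 + 0 + 1 = 0  ✓
3 ≤ 4 ≤ 7 (triangle on l)  ✓
L = 2 + 5 + 4 = 11 (odd)  ✗

parity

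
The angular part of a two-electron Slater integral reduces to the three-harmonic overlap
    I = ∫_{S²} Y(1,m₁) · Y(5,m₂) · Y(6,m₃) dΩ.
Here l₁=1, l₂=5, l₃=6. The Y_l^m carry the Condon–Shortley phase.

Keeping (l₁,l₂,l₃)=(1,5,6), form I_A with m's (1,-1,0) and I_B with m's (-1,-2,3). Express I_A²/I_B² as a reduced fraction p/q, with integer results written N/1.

5/12

l's match ⇒ only the (l;m) 3-j factors differ between A and B.
A: triangle coeff Δ(1,5,6) = 1/858; Σ_t [0,0]: t=0:+1/34560 = 1/34560; (3j)²=5/286 [(1 5 6; 1 -1 0)], sign=+1
B: triangle coeff Δ(1,5,6) = 1/858; Σ_t [0,0]: t=0:+1/60480 = 1/60480; (3j)²=6/143 [(1 5 6; -1 -2 3)], sign=-1
I_A²/I_B² = (5/286)/(6/143) = 5/12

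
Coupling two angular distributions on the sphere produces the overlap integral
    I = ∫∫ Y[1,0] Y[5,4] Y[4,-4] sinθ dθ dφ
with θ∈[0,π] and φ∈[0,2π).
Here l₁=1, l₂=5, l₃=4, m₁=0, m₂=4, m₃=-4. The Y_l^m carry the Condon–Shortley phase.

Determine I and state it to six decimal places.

Checks pass: Σm=0; 10 even; l₃=4∈[4,6].
(2·1+1)(2·5+1)(2·4+1) = 297
Δ: 2! 0! 8! / 11! → 1/495
sum: t=1:−1/576 = -1/576
3j²(1 5 4; 0 0 0) = Δ·Π!·Σ² = 5/99  (sign -1)
sum: t=1:−1/40320 = -1/40320
3j²(1 5 4; 0 4 -4) = Δ·Π!·Σ² = 1/55  (sign -1)
combine: 4πI² = 297·5/99·1/55 = 3/11
take √, sign +1: I = 0.14731920

0.147319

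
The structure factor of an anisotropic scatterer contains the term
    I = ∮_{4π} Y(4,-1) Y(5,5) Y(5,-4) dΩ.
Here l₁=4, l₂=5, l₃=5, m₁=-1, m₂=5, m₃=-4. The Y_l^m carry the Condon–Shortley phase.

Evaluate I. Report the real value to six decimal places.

Checks pass: Σm=0; 14 even; l₃=5∈[1,9].
(2·4+1)(2·5+1)(2·5+1) = 1089
Δ: 4! 4! 6! / 15! → 1/3153150
sum: t=0:+1/69120 t=1:−1/1728 t=2:+1/576 t=3:−1/1728 t=4:+1/69120 = 7/11520
3j²(4 5 5; 0 0 0) = Δ·Π!·Σ² = 2/143  (sign -1)
sum: t=4:+1/103680 = 1/103680
3j²(4 5 5; -1 5 -4) = Δ·Π!·Σ² = 4/143  (sign -1)
combine: 4πI² = 1089·2/143·4/143 = 72/169
take √, sign +1: I = 0.18412721

0.184127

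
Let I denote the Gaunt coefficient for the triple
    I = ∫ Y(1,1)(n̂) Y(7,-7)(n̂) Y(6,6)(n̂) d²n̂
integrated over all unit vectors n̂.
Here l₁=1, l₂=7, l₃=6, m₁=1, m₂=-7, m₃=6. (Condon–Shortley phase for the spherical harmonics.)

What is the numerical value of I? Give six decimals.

Rules hold: Σm=0, L=14 even, 6≤6≤8.
N = 3·15·13 = 585
Δ = 2!·0!·12!/15! = 1/1365
Racah Σ t=1..1: t=1:−1/518400 = -1/518400
⇒ 3j(1 7 6; 0 0 0)² = 7/195, sgn -1
Racah Σ t=0..0: t=0:+1/958003200 = 1/958003200
⇒ 3j(1 7 6; 1 -7 6)² = 1/15, sgn +1
4πI² = N·(3j₀)²·(3jₘ)² = 7/5
I = -1·√(1.4/4π) = -0.33377906

-0.333779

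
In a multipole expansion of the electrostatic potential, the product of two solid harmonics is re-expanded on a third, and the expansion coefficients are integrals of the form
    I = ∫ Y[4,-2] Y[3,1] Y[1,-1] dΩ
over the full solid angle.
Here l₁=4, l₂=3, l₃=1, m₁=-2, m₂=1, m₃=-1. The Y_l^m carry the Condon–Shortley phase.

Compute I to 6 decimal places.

m-sum = -2 + 1 − 1 = -2 ≠ 0 ⇒ I = 0

0.000000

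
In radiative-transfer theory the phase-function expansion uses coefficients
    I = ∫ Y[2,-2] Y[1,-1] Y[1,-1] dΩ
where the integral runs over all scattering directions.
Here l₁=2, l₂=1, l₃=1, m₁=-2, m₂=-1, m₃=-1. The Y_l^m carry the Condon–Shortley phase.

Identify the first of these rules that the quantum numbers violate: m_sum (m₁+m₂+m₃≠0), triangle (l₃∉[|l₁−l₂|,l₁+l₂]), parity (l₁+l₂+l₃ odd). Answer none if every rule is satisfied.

m_sum

azimuthal sum: -2 − 1 − 1 = -4  ✗
1 ≤ 1 ≤ 3 (triangle on l)
L = 2 + 1 + 1 = 4 (even)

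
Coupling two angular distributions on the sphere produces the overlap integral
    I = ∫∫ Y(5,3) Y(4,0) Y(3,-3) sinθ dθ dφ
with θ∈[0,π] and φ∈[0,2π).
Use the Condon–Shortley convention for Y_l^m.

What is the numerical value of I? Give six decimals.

Rules hold: Σm=0, L=12 even, 1≤3≤9.
N = 11·9·7 = 693
Δ = 6!·4!·2!/13! = 1/180180
Racah Σ t=2..4: t=2:+1/576 t=3:−1/144 t=4:+1/576 = -1/288
⇒ 3j(5 4 3; 0 0 0)² = 20/1001, sgn +1
Racah Σ t=2..2: t=2:+1/2304 = 1/2304
⇒ 3j(5 4 3; 3 0 -3)² = 5/143, sgn +1
4πI² = N·(3j₀)²·(3jₘ)² = 900/1859
I = +1·√(0.484131/4π) = 0.19628026

0.196280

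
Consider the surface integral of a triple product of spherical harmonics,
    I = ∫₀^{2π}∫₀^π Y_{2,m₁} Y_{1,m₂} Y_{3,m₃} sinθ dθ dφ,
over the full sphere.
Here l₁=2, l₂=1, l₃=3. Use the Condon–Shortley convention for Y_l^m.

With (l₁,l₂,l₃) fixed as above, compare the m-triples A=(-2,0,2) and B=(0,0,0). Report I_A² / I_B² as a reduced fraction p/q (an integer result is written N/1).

Same 2,1,3: normalisation and zero-m 3j drop out of the ratio.
A: Δ: 0! 4! 2! / 7! → 1/105; sum: t=0:+1/24 = 1/24; 3j²(2 1 3; -2 0 2) = Δ·Π!·Σ² = 1/21  (sign -1)
B: Δ: 0! 4! 2! / 7! → 1/105; sum: t=0:+1/4 = 1/4; 3j²(2 1 3; 0 0 0) = Δ·Π!·Σ² = 3/35  (sign -1)
I_A²/I_B² = (1/21)/(3/35) = 5/9

5/9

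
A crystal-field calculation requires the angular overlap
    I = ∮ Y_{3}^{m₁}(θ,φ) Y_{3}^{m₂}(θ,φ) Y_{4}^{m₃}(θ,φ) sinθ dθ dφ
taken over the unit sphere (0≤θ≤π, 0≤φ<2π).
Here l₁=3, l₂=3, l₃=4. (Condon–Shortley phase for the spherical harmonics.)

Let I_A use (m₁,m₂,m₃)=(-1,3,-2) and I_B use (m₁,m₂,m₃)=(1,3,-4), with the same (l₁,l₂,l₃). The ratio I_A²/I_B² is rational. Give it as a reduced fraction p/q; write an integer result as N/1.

9/7

l's match ⇒ only the (l;m) 3-j factors differ between A and B.
A: triangle coeff Δ(3,3,4) = 1/34650; Σ_t [2,2]: t=2:+1/192 = 1/192; (3j)²=3/77 [(3 3 4; -1 3 -2)], sign=+1
B: triangle coeff Δ(3,3,4) = 1/34650; Σ_t [2,2]: t=2:+1/1152 = 1/1152; (3j)²=1/33 [(3 3 4; 1 3 -4)], sign=+1
I_A²/I_B² = (3/77)/(1/33) = 9/7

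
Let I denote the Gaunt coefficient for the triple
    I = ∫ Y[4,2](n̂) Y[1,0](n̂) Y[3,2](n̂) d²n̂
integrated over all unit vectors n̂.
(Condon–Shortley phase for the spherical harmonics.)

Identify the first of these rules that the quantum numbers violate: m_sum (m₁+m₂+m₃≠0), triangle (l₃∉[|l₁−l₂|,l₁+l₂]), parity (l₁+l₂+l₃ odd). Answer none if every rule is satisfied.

Σmᵢ = 4  ✗
l₃∈[|l₁−l₂|,l₁+l₂]=[3,5], have l₃=3
Σlᵢ = 8 ⇒ even

m_sum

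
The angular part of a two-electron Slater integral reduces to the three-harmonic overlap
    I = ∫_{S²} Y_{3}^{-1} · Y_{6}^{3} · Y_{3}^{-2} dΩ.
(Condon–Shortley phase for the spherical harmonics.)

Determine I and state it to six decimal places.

Checks pass: Σm=0; 12 even; l₃=3∈[3,9].
(2·3+1)(2·6+1)(2·3+1) = 637
Δ: 6! 0! 6! / 13! → 1/12012
sum: t=3:−1/1296 = -1/1296
3j²(3 6 3; 0 0 0) = Δ·Π!·Σ² = 100/3003  (sign +1)
sum: t=4:+1/5760 = 1/5760
3j²(3 6 3; -1 3 -2) = Δ·Π!·Σ² = 9/286  (sign -1)
combine: 4πI² = 637·100/3003·9/286 = 1050/1573
take √, sign -1: I = -0.23047581

-0.230476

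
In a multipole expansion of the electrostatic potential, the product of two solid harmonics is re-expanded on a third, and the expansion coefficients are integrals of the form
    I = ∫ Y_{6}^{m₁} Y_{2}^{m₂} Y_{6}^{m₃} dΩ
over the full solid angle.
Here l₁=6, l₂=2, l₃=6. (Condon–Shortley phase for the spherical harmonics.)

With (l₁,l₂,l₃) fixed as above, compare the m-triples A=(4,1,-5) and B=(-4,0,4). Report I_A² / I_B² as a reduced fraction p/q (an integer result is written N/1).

297/4

l's match ⇒ only the (l;m) 3-j factors differ between A and B.
A: triangle coeff Δ(6,2,6) = 1/90090; Σ_t [1,2]: t=1:−1/725760 t=2:+1/7257600 = -1/806400; (3j)²=27/910 [(6 2 6; 4 1 -5)], sign=+1
B: triangle coeff Δ(6,2,6) = 1/90090; Σ_t [0,2]: t=0:+1/14515200 t=1:−1/362880 t=2:+1/322560 = 1/2419200; (3j)²=2/5005 [(6 2 6; -4 0 4)], sign=+1
I_A²/I_B² = (27/910)/(2/5005) = 297/4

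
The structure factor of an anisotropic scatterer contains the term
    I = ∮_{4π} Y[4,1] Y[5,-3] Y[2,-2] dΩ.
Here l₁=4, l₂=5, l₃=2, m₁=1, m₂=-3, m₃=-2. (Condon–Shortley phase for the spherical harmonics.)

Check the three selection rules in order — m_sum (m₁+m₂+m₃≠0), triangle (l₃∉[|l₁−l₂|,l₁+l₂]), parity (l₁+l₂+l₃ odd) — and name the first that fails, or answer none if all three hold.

m_sum

azimuthal sum: 1 − 3 − 2 = -4  ✗
1 ≤ 2 ≤ 9 (triangle on l)
L = 4 + 5 + 2 = 11 (odd)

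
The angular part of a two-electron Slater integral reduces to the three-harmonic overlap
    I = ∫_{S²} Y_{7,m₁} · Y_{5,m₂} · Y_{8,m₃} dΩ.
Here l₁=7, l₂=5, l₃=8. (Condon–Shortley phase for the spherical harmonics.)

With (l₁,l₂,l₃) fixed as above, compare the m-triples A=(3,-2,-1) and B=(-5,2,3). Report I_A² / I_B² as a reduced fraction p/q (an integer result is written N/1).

25205/40656

l's match ⇒ only the (l;m) 3-j factors differ between A and B.
A: triangle coeff Δ(7,5,8) = 1/814773960; Σ_t [0,3]: t=0:+1/14929920 t=1:−1/8709120 t=2:+1/38707200 t=3:−1/1567641600 = -71/3135283200; (3j)²=5041/1662804 [(7 5 8; 3 -2 -1)], sign=+1
B: triangle coeff Δ(7,5,8) = 1/814773960; Σ_t [2,4]: t=2:+1/1741824000 t=3:−1/104509440 t=4:+1/69672960 = 1/186624000; (3j)²=308/62985 [(7 5 8; -5 2 3)], sign=-1
I_A²/I_B² = (5041/1662804)/(308/62985) = 25205/40656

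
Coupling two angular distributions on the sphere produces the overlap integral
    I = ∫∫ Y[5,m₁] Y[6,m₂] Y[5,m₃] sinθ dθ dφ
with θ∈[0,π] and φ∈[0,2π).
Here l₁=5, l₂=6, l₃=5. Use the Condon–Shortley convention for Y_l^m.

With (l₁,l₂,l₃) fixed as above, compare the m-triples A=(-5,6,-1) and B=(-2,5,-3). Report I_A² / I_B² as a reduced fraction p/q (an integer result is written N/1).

l's match ⇒ only the (l;m) 3-j factors differ between A and B.
A: triangle coeff Δ(5,6,5) = 1/28588560; Σ_t [6,6]: t=6:+1/12441600 = 1/12441600; (3j)²=3/442 [(5 6 5; -5 6 -1)], sign=+1
B: triangle coeff Δ(5,6,5) = 1/28588560; Σ_t [5,6]: t=5:−1/345600 t=6:+1/518400 = -1/1036800; (3j)²=7/2210 [(5 6 5; -2 5 -3)], sign=-1
I_A²/I_B² = (3/442)/(7/2210) = 15/7

15/7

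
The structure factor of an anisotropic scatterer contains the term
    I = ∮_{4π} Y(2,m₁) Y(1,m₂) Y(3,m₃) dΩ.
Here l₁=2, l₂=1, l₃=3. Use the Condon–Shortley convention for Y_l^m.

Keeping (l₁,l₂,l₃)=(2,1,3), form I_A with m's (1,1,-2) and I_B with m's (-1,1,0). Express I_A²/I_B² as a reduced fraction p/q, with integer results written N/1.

l's match ⇒ only the (l;m) 3-j factors differ between A and B.
A: triangle coeff Δ(2,1,3) = 1/105; Σ_t [0,0]: t=0:+1/12 = 1/12; (3j)²=2/21 [(2 1 3; 1 1 -2)], sign=-1
B: triangle coeff Δ(2,1,3) = 1/105; Σ_t [0,0]: t=0:+1/12 = 1/12; (3j)²=1/35 [(2 1 3; -1 1 0)], sign=-1
I_A²/I_B² = (2/21)/(1/35) = 10/3

10/3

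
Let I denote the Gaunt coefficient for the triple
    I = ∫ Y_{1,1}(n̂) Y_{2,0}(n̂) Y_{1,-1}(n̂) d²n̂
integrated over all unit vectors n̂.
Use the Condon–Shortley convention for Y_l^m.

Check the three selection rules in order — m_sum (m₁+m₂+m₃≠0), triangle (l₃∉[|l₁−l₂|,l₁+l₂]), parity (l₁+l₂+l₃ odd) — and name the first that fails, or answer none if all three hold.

m₁+m₂+m₃ = 1 + 0 − 1 = 0  ✓
triangle: |1−2|=1 ≤ l₃=1 ≤ 1+2=3  ✓
parity: l₁+l₂+l₃ = 4 is even  ✓

none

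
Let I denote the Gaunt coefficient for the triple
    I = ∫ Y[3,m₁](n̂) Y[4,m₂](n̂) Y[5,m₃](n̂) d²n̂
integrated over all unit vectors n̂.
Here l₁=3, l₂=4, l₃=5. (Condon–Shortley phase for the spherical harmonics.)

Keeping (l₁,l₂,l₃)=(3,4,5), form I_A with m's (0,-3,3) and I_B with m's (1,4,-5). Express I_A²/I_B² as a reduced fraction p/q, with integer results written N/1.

3/10

l's match ⇒ only the (l;m) 3-j factors differ between A and B.
A: triangle coeff Δ(3,4,5) = 1/180180; Σ_t [0,1]: t=0:+1/1440 t=1:−1/2880 = 1/2880; (3j)²=7/715 [(3 4 5; 0 -3 3)], sign=+1
B: triangle coeff Δ(3,4,5) = 1/180180; Σ_t [2,2]: t=2:+1/34560 = 1/34560; (3j)²=14/429 [(3 4 5; 1 4 -5)], sign=+1
I_A²/I_B² = (7/715)/(14/429) = 3/10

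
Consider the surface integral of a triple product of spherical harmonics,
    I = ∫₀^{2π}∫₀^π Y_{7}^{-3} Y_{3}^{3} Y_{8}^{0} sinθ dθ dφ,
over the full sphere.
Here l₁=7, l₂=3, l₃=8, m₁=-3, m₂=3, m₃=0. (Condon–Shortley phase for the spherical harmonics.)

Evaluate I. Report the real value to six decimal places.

Checks pass: Σm=0; 18 even; l₃=8∈[4,10].
(2·7+1)(2·3+1)(2·8+1) = 1785
Δ: 2! 12! 4! / 19! → 1/5290740
sum: t=0:+1/7257600 t=1:−1/2073600 t=2:+1/7257600 = -1/4838400
3j²(7 3 8; 0 0 0) = Δ·Π!·Σ² = 252/20995  (sign -1)
sum: t=2:+1/46448640 = 1/46448640
3j²(7 3 8; -3 3 0) = Δ·Π!·Σ² = 75/8398  (sign +1)
combine: 4πI² = 1785·252/20995·75/8398 = 198450/1037153
take √, sign -1: I = -0.12339547

-0.123395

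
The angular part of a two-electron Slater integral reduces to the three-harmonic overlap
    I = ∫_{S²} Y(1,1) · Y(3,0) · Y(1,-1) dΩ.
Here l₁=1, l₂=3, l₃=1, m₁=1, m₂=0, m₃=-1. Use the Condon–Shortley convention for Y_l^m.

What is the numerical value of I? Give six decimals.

|1−3|≤1≤1+3 violated ⇒ I = 0

0.000000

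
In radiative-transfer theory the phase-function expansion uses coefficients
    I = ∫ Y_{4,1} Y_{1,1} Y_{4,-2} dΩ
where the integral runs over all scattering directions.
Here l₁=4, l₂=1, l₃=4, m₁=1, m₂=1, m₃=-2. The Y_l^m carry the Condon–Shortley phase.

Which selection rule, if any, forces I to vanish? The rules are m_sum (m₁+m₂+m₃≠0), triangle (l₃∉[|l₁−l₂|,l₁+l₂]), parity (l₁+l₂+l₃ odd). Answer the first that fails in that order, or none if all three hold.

Σmᵢ = 0  ✓
l₃∈[|l₁−l₂|,l₁+l₂]=[3,5], have l₃=4  ✓
Σlᵢ = 9 ⇒ odd  ✗

parity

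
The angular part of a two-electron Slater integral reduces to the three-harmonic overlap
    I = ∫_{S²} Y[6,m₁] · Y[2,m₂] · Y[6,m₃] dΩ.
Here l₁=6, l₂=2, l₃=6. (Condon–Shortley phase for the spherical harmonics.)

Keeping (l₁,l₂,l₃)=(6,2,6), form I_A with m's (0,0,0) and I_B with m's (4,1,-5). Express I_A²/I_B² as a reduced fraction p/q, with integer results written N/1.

l's match ⇒ only the (l;m) 3-j factors differ between A and B.
A: triangle coeff Δ(6,2,6) = 1/90090; Σ_t [0,2]: t=0:+1/69120 t=1:−1/14400 t=2:+1/69120 = -7/172800; (3j)²=14/715 [(6 2 6; 0 0 0)], sign=-1
B: triangle coeff Δ(6,2,6) = 1/90090; Σ_t [1,2]: t=1:−1/725760 t=2:+1/7257600 = -1/806400; (3j)²=27/910 [(6 2 6; 4 1 -5)], sign=+1
I_A²/I_B² = (14/715)/(27/910) = 196/297

196/297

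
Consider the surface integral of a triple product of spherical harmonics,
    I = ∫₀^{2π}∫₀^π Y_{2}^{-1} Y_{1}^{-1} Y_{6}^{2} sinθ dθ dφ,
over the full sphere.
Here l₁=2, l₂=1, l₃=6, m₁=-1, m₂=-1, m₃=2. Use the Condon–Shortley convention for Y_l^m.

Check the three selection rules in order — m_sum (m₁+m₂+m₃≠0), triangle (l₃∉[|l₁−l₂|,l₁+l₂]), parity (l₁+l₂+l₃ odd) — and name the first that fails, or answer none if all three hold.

triangle

Σmᵢ = 0  ✓
l₃∈[|l₁−l₂|,l₁+l₂]=[1,3], have l₃=6  ✗
Σlᵢ = 9 ⇒ odd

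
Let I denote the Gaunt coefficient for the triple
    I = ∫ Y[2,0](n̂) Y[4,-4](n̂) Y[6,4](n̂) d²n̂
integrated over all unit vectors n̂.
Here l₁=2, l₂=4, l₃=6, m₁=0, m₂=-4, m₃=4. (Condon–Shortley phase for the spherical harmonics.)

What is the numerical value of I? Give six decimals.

0.106690

Rules hold: Σm=0, L=12 even, 2≤6≤6.
N = 5·9·13 = 585
Δ = 0!·4!·8!/13! = 1/6435
Racah Σ t=0..0: t=0:+1/2304 = 1/2304
⇒ 3j(2 4 6; 0 0 0)² = 5/143, sgn +1
Racah Σ t=0..0: t=0:+1/161280 = 1/161280
⇒ 3j(2 4 6; 0 -4 4)² = 1/143, sgn +1
4πI² = N·(3j₀)²·(3jₘ)² = 225/1573
I = +1·√(0.143039/4π) = 0.10668957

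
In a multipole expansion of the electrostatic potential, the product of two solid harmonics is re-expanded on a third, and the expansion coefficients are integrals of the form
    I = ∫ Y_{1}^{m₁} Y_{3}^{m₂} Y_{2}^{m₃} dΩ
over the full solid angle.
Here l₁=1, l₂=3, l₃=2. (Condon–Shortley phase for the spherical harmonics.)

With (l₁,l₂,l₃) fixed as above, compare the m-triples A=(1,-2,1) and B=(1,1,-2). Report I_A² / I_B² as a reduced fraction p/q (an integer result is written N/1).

10/1

Shared (l₁,l₂,l₃)=(1,3,2): N and (l;000)² cancel in I_A²/I_B².
A: Δ = 2!·0!·4!/7! = 1/105; Racah Σ t=0..0: t=0:+1/12 = 1/12; ⇒ 3j(1 3 2; 1 -2 1)² = 2/21, sgn -1
B: Δ = 2!·0!·4!/7! = 1/105; Racah Σ t=0..0: t=0:+1/48 = 1/48; ⇒ 3j(1 3 2; 1 1 -2)² = 1/105, sgn +1
I_A²/I_B² = (2/21)/(1/105) = 10/1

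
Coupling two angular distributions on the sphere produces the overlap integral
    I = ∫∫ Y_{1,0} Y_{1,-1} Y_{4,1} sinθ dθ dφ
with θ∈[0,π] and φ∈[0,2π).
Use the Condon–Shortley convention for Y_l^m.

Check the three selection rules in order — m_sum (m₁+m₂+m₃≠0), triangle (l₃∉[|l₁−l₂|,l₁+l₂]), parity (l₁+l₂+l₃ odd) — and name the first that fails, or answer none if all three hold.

triangle

m₁+m₂+m₃ = 0 − 1 + 1 = 0  ✓
triangle: |1−1|=0 ≤ l₃=4 ≤ 1+1=2  ✗
parity: l₁+l₂+l₃ = 6 is even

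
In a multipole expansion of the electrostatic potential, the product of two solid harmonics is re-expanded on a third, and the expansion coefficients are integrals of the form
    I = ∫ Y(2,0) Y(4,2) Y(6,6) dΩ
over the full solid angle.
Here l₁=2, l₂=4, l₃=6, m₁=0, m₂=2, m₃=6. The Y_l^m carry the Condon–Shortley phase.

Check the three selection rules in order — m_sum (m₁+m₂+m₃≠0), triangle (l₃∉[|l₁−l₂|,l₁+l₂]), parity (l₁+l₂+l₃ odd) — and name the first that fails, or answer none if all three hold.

m₁+m₂+m₃ = 0 + 2 + 6 = 8  ✗
triangle: |2−4|=2 ≤ l₃=6 ≤ 2+4=6
parity: l₁+l₂+l₃ = 12 is even

m_sum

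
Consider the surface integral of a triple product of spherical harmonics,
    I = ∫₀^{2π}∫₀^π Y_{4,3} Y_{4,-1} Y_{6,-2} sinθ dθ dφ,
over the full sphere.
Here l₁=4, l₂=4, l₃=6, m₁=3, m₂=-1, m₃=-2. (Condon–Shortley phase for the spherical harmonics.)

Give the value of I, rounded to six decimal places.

-0.165283

m-sum 0 ✓  L=14 even ✓  0≤6≤8 ✓
Π(2lᵢ+1) = 9×9×13 = 1053
triangle coeff Δ(4,4,6) = 1/1261260
Σ_t [0,2]: t=0:+1/4608 t=1:−1/1296 t=2:+1/4608 = -7/20736
(3j)²=20/1287 [(4 4 6; 0 0 0)], sign=-1
Σ_t [0,1]: t=0:+1/8640 t=1:−1/34560 = 1/11520
(3j)²=3/143 [(4 4 6; 3 -1 -2)], sign=+1
⇒ 4πI² = 540/1573
I = (-1)√(540/1573/(4π)) = -0.16528277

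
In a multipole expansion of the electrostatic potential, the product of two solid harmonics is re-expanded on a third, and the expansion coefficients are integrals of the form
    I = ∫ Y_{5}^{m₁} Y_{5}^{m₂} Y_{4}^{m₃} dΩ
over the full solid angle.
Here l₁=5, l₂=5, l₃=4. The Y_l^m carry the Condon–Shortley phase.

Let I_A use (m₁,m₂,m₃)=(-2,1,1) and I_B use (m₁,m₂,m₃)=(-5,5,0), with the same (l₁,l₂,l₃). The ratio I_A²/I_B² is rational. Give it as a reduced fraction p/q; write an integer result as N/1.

35/36

l's match ⇒ only the (l;m) 3-j factors differ between A and B.
A: triangle coeff Δ(5,5,4) = 1/3153150; Σ_t [3,6]: t=3:−1/5184 t=4:+1/1152 t=5:−1/2880 t=6:+1/103680 = 7/20736; (3j)²=35/2574 [(5 5 4; -2 1 1)], sign=-1
B: triangle coeff Δ(5,5,4) = 1/3153150; Σ_t [6,6]: t=6:+1/414720 = 1/414720; (3j)²=2/143 [(5 5 4; -5 5 0)], sign=+1
I_A²/I_B² = (35/2574)/(2/143) = 35/36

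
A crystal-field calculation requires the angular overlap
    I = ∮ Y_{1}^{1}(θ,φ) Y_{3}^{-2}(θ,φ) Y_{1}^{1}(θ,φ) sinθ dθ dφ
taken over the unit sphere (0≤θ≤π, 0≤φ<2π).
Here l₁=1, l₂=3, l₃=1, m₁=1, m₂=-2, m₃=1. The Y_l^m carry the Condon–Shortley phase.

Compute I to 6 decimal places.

0.000000

l₃=1 ∉ [2,4] — triangle fails ⇒ I = 0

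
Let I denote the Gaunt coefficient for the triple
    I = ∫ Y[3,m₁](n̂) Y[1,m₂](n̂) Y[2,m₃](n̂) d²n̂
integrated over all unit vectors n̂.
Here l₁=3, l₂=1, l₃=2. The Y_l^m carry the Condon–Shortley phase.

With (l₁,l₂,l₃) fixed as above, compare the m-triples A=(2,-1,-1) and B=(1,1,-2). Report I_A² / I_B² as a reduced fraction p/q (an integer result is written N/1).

10/1

l's match ⇒ only the (l;m) 3-j factors differ between A and B.
A: triangle coeff Δ(3,1,2) = 1/105; Σ_t [0,0]: t=0:+1/12 = 1/12; (3j)²=2/21 [(3 1 2; 2 -1 -1)], sign=-1
B: triangle coeff Δ(3,1,2) = 1/105; Σ_t [2,2]: t=2:+1/48 = 1/48; (3j)²=1/105 [(3 1 2; 1 1 -2)], sign=+1
I_A²/I_B² = (2/21)/(1/105) = 10/1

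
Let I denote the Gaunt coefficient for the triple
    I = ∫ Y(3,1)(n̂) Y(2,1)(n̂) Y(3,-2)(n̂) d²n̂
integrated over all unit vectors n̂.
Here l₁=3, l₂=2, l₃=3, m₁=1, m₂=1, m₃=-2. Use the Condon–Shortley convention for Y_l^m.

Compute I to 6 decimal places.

m-sum 0 ✓  L=8 even ✓  1≤3≤5 ✓
Π(2lᵢ+1) = 7×5×7 = 245
triangle coeff Δ(3,2,3) = 1/3780
Σ_t [0,2]: t=0:+1/24 t=1:−1/4 t=2:+1/24 = -1/6
(3j)²=4/105 [(3 2 3; 0 0 0)], sign=+1
Σ_t [1,2]: t=1:−1/12 t=2:+1/48 = -1/16
(3j)²=1/28 [(3 2 3; 1 1 -2)], sign=+1
⇒ 4πI² = 1/3
I = (+1)√(1/3/(4π)) = 0.16286750

0.162868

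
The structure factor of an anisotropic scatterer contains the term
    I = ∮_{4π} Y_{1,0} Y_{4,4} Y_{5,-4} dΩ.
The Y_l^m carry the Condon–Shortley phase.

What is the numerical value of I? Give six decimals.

m-sum 0 ✓  L=10 even ✓  3≤5≤5 ✓
Π(2lᵢ+1) = 3×9×11 = 297
triangle coeff Δ(1,4,5) = 1/495
Σ_t [0,0]: t=0:+1/576 = 1/576
(3j)²=5/99 [(1 4 5; 0 0 0)], sign=-1
Σ_t [0,0]: t=0:+1/40320 = 1/40320
(3j)²=1/55 [(1 4 5; 0 4 -4)], sign=-1
⇒ 4πI² = 3/11
I = (+1)√(3/11/(4π)) = 0.14731920

0.147319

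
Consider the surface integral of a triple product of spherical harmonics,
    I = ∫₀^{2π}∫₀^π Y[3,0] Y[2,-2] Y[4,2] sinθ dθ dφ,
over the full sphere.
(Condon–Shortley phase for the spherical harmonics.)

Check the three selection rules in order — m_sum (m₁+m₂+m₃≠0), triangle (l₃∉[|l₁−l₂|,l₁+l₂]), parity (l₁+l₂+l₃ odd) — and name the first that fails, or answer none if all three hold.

azimuthal sum: 0 − 2 + 2 = 0  ✓
1 ≤ 4 ≤ 5 (triangle on l)  ✓
L = 3 + 2 + 4 = 9 (odd)  ✗

parity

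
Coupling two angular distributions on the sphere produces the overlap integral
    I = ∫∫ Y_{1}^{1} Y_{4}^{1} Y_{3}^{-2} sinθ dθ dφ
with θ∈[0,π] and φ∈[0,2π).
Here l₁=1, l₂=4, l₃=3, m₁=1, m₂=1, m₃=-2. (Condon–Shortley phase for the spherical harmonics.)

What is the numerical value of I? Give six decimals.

m-sum 0 ✓  L=8 even ✓  3≤3≤5 ✓
Π(2lᵢ+1) = 3×9×7 = 189
triangle coeff Δ(1,4,3) = 1/252
Σ_t [1,1]: t=1:−1/36 = -1/36
(3j)²=4/63 [(1 4 3; 0 0 0)], sign=+1
Σ_t [0,0]: t=0:+1/240 = 1/240
(3j)²=1/84 [(1 4 3; 1 1 -2)], sign=-1
⇒ 4πI² = 1/7
I = (-1)√(1/7/(4π)) = -0.10662181

-0.106622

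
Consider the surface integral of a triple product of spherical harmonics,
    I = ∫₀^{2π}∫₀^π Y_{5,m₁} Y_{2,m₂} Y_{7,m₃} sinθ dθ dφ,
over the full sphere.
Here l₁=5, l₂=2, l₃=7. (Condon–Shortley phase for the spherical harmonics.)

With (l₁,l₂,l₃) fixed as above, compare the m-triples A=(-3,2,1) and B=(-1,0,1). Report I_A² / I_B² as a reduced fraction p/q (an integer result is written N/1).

1/28

Same 5,2,7: normalisation and zero-m 3j drop out of the ratio.
A: Δ: 0! 10! 4! / 15! → 1/15015; sum: t=0:+1/1935360 = 1/1935360; 3j²(5 2 7; -3 2 1) = Δ·Π!·Σ² = 1/1001  (sign +1)
B: Δ: 0! 10! 4! / 15! → 1/15015; sum: t=0:+1/69120 = 1/69120; 3j²(5 2 7; -1 0 1) = Δ·Π!·Σ² = 4/143  (sign +1)
I_A²/I_B² = (1/1001)/(4/143) = 1/28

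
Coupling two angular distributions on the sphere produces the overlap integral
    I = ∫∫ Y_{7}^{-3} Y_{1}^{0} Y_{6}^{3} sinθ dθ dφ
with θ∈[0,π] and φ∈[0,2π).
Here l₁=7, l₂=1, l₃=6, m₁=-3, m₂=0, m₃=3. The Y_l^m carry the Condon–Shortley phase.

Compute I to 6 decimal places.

Rules hold: Σm=0, L=14 even, 6≤6≤8.
N = 15·3·13 = 585
Δ = 2!·12!·0!/15! = 1/1365
Racah Σ t=1..1: t=1:−1/518400 = -1/518400
⇒ 3j(7 1 6; 0 0 0)² = 7/195, sgn -1
Racah Σ t=1..1: t=1:−1/2177280 = -1/2177280
⇒ 3j(7 1 6; -3 0 3)² = 8/273, sgn +1
4πI² = N·(3j₀)²·(3jₘ)² = 8/13
I = -1·√(0.615385/4π) = -0.22129336

-0.221293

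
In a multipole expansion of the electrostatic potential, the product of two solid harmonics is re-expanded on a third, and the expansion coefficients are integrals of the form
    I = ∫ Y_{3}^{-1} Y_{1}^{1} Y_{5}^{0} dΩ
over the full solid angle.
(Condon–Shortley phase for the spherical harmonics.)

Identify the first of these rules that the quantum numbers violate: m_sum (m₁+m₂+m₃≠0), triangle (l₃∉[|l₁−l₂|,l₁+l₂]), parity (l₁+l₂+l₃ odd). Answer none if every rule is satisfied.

azimuthal sum: -1 + 1 + 0 = 0  ✓
2 ≤ 5 ≤ 4 (triangle on l)  ✗
L = 3 + 1 + 5 = 9 (odd)

triangle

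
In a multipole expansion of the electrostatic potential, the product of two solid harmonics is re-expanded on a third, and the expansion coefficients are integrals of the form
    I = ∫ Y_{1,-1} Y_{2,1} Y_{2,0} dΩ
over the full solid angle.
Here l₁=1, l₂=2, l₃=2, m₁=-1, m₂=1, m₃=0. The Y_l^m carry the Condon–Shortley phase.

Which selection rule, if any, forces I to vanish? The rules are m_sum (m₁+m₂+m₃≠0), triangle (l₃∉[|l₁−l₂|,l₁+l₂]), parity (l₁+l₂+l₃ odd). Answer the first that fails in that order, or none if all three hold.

parity

m₁+m₂+m₃ = -1 + 1 + 0 = 0  ✓
triangle: |1−2|=1 ≤ l₃=2 ≤ 1+2=3  ✓
parity: l₁+l₂+l₃ = 5 is odd  ✗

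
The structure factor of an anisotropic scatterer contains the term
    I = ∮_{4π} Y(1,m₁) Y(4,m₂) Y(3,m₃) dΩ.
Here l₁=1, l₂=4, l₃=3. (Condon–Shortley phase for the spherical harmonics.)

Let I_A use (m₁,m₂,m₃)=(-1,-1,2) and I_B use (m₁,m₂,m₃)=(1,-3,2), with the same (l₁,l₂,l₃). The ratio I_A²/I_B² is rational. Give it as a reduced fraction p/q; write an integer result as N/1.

1/7

l's match ⇒ only the (l;m) 3-j factors differ between A and B.
A: triangle coeff Δ(1,4,3) = 1/252; Σ_t [2,2]: t=2:+1/240 = 1/240; (3j)²=1/84 [(1 4 3; -1 -1 2)], sign=-1
B: triangle coeff Δ(1,4,3) = 1/252; Σ_t [0,0]: t=0:+1/240 = 1/240; (3j)²=1/12 [(1 4 3; 1 -3 2)], sign=-1
I_A²/I_B² = (1/84)/(1/12) = 1/7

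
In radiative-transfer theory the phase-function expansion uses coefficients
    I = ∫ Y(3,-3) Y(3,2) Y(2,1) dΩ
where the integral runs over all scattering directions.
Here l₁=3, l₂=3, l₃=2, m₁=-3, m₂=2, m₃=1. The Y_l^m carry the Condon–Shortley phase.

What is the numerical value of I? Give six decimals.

-0.210261

Rules hold: Σm=0, L=8 even, 0≤2≤6.
N = 7·7·5 = 245
Δ = 4!·2!·2!/9! = 1/3780
Racah Σ t=1..3: t=1:−1/24 t=2:+1/4 t=3:−1/24 = 1/6
⇒ 3j(3 3 2; 0 0 0)² = 4/105, sgn +1
Racah Σ t=4..4: t=4:+1/48 = 1/48
⇒ 3j(3 3 2; -3 2 1)² = 5/84, sgn -1
4πI² = N·(3j₀)²·(3jₘ)² = 5/9
I = -1·√(0.555556/4π) = -0.21026104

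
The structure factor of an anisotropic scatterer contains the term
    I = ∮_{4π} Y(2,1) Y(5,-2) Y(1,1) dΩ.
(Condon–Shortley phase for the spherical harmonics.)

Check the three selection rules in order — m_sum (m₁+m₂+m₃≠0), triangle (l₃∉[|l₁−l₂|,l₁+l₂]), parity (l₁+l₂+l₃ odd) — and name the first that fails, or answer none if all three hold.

triangle

azimuthal sum: 1 − 2 + 1 = 0  ✓
3 ≤ 1 ≤ 7 (triangle on l)  ✗
L = 2 + 5 + 1 = 8 (even)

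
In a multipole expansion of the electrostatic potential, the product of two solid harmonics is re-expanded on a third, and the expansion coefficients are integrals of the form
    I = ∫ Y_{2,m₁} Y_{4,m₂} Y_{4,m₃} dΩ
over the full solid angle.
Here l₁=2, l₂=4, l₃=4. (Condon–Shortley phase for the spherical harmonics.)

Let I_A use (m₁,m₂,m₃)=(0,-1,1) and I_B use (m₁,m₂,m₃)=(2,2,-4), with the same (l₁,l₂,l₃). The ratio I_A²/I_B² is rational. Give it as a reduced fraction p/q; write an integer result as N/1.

Same 2,4,4: normalisation and zero-m 3j drop out of the ratio.
A: Δ: 2! 2! 6! / 11! → 1/13860; sum: t=0:+1/144 t=1:−1/48 t=2:+1/480 = -17/1440; 3j²(2 4 4; 0 -1 1) = Δ·Π!·Σ² = 289/13860  (sign +1)
B: Δ: 2! 2! 6! / 11! → 1/13860; sum: t=0:+1/2880 = 1/2880; 3j²(2 4 4; 2 2 -4) = Δ·Π!·Σ² = 2/165  (sign +1)
I_A²/I_B² = (289/13860)/(2/165) = 289/168

289/168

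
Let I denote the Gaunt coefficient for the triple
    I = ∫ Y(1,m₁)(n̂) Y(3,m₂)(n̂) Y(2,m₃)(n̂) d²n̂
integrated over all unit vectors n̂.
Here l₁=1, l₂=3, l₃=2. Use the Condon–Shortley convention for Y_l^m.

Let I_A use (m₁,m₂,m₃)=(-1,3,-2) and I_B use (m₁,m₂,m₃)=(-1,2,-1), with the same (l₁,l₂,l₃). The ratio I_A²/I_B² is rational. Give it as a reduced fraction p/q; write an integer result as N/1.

3/2

Shared (l₁,l₂,l₃)=(1,3,2): N and (l;000)² cancel in I_A²/I_B².
A: Δ = 2!·0!·4!/7! = 1/105; Racah Σ t=2..2: t=2:+1/48 = 1/48; ⇒ 3j(1 3 2; -1 3 -2)² = 1/7, sgn +1
B: Δ = 2!·0!·4!/7! = 1/105; Racah Σ t=2..2: t=2:+1/12 = 1/12; ⇒ 3j(1 3 2; -1 2 -1)² = 2/21, sgn -1
I_A²/I_B² = (1/7)/(2/21) = 3/2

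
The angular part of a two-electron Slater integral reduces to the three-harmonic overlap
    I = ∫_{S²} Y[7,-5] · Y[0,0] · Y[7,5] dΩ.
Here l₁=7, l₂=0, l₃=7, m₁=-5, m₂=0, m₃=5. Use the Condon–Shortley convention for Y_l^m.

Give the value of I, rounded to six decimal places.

-0.282095

m-sum 0 ✓  L=14 even ✓  7≤7≤7 ✓
Π(2lᵢ+1) = 15×1×15 = 225
triangle coeff Δ(7,0,7) = 1/15
Σ_t [0,0]: t=0:+1/25401600 = 1/25401600
(3j)²=1/15 [(7 0 7; 0 0 0)], sign=-1
Σ_t [0,0]: t=0:+1/958003200 = 1/958003200
(3j)²=1/15 [(7 0 7; -5 0 5)], sign=+1
⇒ 4πI² = 1/1
I = (-1)√(1/1/(4π)) = -0.28209479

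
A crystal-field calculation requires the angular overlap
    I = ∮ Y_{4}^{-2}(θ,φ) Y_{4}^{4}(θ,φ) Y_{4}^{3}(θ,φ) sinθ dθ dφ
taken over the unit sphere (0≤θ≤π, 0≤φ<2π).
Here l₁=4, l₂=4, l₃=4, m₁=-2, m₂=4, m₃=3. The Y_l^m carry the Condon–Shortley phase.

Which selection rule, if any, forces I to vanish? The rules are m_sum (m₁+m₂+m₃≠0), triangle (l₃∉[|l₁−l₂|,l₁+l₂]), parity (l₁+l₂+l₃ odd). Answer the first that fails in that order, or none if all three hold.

azimuthal sum: -2 + 4 + 3 = 5  ✗
0 ≤ 4 ≤ 8 (triangle on l)
L = 4 + 4 + 4 = 12 (even)

m_sum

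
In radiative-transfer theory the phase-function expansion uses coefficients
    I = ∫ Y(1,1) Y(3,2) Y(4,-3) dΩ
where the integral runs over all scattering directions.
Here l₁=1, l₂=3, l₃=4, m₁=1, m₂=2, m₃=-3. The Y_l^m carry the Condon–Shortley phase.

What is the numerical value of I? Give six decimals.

-0.282095

m-sum 0 ✓  L=8 even ✓  2≤4≤4 ✓
Π(2lᵢ+1) = 3×7×9 = 189
triangle coeff Δ(1,3,4) = 1/252
Σ_t [0,0]: t=0:+1/36 = 1/36
(3j)²=4/63 [(1 3 4; 0 0 0)], sign=+1
Σ_t [0,0]: t=0:+1/240 = 1/240
(3j)²=1/12 [(1 3 4; 1 2 -3)], sign=-1
⇒ 4πI² = 1/1
I = (-1)√(1/1/(4π)) = -0.28209479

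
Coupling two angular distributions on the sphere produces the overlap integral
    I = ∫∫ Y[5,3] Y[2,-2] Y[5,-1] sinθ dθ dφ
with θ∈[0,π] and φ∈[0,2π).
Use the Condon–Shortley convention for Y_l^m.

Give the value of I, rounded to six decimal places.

m-sum 0 ✓  L=12 even ✓  3≤5≤7 ✓
Π(2lᵢ+1) = 11×5×11 = 605
triangle coeff Δ(5,2,5) = 1/38610
Σ_t [0,2]: t=0:+1/2880 t=1:−1/576 t=2:+1/2880 = -1/960
(3j)²=10/429 [(5 2 5; 0 0 0)], sign=+1
Σ_t [0,0]: t=0:+1/5760 = 1/5760
(3j)²=56/2145 [(5 2 5; 3 -2 -1)], sign=+1
⇒ 4πI² = 560/1521
I = (+1)√(560/1521/(4π)) = 0.17116875

0.171169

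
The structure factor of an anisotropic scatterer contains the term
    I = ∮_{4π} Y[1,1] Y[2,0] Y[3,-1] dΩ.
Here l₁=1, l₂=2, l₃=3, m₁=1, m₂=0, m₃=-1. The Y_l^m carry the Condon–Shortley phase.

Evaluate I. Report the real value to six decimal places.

Rules hold: Σm=0, L=6 even, 1≤3≤3.
N = 3·5·7 = 105
Δ = 0!·2!·4!/7! = 1/105
Racah Σ t=0..0: t=0:+1/4 = 1/4
⇒ 3j(1 2 3; 0 0 0)² = 3/35, sgn -1
Racah Σ t=0..0: t=0:+1/8 = 1/8
⇒ 3j(1 2 3; 1 0 -1)² = 2/35, sgn +1
4πI² = N·(3j₀)²·(3jₘ)² = 18/35
I = -1·√(0.514286/4π) = -0.20230066

-0.202301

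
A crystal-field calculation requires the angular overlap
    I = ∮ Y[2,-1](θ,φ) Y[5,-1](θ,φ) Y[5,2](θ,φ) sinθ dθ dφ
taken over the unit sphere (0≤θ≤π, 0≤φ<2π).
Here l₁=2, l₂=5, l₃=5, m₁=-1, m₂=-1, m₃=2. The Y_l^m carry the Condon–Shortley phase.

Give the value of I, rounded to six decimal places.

0.104819

m-sum 0 ✓  L=12 even ✓  3≤5≤7 ✓
Π(2lᵢ+1) = 5×11×11 = 605
triangle coeff Δ(2,5,5) = 1/38610
Σ_t [0,2]: t=0:+1/2880 t=1:−1/576 t=2:+1/2880 = -1/960
(3j)²=10/429 [(2 5 5; 0 0 0)], sign=+1
Σ_t [1,2]: t=1:−1/1440 t=2:+1/2880 = -1/2880
(3j)²=7/715 [(2 5 5; -1 -1 2)], sign=+1
⇒ 4πI² = 70/507
I = (+1)√(70/507/(4π)) = 0.10481902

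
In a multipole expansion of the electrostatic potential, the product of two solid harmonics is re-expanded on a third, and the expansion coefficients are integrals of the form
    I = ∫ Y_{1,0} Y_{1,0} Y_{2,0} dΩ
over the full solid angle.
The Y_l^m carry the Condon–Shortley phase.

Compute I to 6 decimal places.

m-sum 0 ✓  L=4 even ✓  0≤2≤2 ✓
Π(2lᵢ+1) = 3×3×5 = 45
triangle coeff Δ(1,1,2) = 1/30
Σ_t [0,0]: t=0:+1/1 = 1/1
(3j)²=2/15 [(1 1 2; 0 0 0)], sign=+1
(m-triple is (0,0,0) — same symbol as above.)
⇒ 4πI² = 4/5
I = (+1)√(4/5/(4π)) = 0.25231325

0.252313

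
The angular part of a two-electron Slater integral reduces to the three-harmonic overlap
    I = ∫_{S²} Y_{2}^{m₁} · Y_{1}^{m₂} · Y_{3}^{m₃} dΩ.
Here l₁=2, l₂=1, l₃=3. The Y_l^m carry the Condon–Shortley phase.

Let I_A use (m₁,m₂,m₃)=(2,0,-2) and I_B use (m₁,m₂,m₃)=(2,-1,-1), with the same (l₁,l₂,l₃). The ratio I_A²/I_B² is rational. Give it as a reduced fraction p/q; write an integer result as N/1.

Same 2,1,3: normalisation and zero-m 3j drop out of the ratio.
A: Δ: 0! 4! 2! / 7! → 1/105; sum: t=0:+1/24 = 1/24; 3j²(2 1 3; 2 0 -2) = Δ·Π!·Σ² = 1/21  (sign -1)
B: Δ: 0! 4! 2! / 7! → 1/105; sum: t=0:+1/48 = 1/48; 3j²(2 1 3; 2 -1 -1) = Δ·Π!·Σ² = 1/105  (sign +1)
I_A²/I_B² = (1/21)/(1/105) = 5/1

5/1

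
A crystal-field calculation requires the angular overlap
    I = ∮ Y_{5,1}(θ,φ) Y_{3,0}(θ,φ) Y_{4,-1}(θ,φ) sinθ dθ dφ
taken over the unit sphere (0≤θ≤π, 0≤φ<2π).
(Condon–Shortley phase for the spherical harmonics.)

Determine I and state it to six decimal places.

-0.115089

Checks pass: Σm=0; 12 even; l₃=4∈[2,8].
(2·5+1)(2·3+1)(2·4+1) = 693
Δ: 4! 6! 2! / 13! → 1/180180
sum: t=1:−1/576 t=2:+1/144 t=3:−1/576 = 1/288
3j²(5 3 4; 0 0 0) = Δ·Π!·Σ² = 20/1001  (sign +1)
sum: t=1:−1/432 t=2:+1/192 t=3:−1/1440 = 19/8640
3j²(5 3 4; 1 0 -1) = Δ·Π!·Σ² = 361/30030  (sign -1)
combine: 4πI² = 693·20/1001·361/30030 = 2166/13013
take √, sign -1: I = -0.11508947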